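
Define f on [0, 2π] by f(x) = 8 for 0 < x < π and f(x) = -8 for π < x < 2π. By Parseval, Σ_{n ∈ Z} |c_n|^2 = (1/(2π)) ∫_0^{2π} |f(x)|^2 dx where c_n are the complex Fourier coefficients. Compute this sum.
Σ |c_n|^2 = 64

Parseval equates the L^2 energy of f (normalised by 1/(2π)) with the ℓ^2 sum of its Fourier coefficients: (1/(2π)) ∫_0^{2π} |f|^2 = Σ |c_n|^2.
Compute the left side: (1/(2π)) [∫_0^π 8^2 dx + ∫_π^{2π} (-8)^2 dx] = (1/(2π)) · (64π + 64π) = (64 + 64)/2 = 64.
So Σ_{n ∈ Z} |c_n|^2 = 64.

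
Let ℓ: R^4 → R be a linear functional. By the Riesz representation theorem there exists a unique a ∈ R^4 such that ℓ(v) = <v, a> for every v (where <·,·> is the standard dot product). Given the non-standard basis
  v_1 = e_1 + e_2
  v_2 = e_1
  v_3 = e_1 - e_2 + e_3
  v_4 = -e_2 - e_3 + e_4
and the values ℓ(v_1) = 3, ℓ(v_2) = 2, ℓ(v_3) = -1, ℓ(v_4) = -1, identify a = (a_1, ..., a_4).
a = (2, 1, -2, -2)

Write a = (a_1, ..., a_4) in the standard basis. For each basis vector v_i, ℓ(v_i) = <v_i, a> is a linear equation in the a_j's. Collect the n equations into a matrix system V a = ℓ, where row i of V is v_i (expressed in the standard basis). Since V is invertible (lower-triangular with 1s on the diagonal, up to permutation), solve by back-substitution:
  V =
[[1, 1, 0, 0],
 [1, 0, 0, 0],
 [1, -1, 1, 0],
 [0, -1, -1, 1]]
  V a = (3, 2, -1, -1)
Solving gives a = (2, 1, -2, -2).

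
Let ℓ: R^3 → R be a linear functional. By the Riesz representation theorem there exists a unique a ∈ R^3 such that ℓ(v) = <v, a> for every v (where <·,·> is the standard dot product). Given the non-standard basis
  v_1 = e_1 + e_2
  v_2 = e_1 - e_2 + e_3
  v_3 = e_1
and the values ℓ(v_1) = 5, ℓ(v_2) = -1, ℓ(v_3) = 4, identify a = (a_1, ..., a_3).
a = (4, 1, -4)

Write a = (a_1, ..., a_3) in the standard basis. For each basis vector v_i, ℓ(v_i) = <v_i, a> is a linear equation in the a_j's. Collect the n equations into a matrix system V a = ℓ, where row i of V is v_i (expressed in the standard basis). Since V is invertible (lower-triangular with 1s on the diagonal, up to permutation), solve by back-substitution:
  V =
[[1, 1, 0],
 [1, -1, 1],
 [1, 0, 0]]
  V a = (5, -1, 4)
Solving gives a = (4, 1, -4).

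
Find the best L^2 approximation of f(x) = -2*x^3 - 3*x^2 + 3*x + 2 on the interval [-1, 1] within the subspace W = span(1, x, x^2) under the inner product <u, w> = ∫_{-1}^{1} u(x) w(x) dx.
g(x) = -3*x^2 + 9*x/5 + 2

The best approximation g ∈ W is the orthogonal projection of f onto W. Writing g = a_0 + a_1 x + a_2 x^2, the coefficients solve the normal equations G · a = b where
  G_{ij} = <φ_i, φ_j> and b_i = <f, φ_i>, with φ_0 = 1, φ_1 = x, φ_2 = x^2.
G =
  [2, 0, 2/3]
  [0, 2/3, 0]
  [2/3, 0, 2/5],
b = (2, 6/5, 2/15).
Solving gives a_0 = 2, a_1 = 9/5, a_2 = -3, so
  g(x) = -3*x^2 + 9*x/5 + 2.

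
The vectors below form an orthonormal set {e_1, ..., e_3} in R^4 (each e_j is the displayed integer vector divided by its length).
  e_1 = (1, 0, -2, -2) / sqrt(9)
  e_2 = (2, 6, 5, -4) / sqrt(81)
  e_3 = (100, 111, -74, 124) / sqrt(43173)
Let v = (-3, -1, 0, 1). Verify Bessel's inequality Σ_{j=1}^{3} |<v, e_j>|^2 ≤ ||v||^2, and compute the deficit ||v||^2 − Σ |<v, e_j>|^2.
Σ |<v, e_j>|^2 = 102/13; ||v||^2 = 11; deficit = 41/13

Write each e_j = u_j / sqrt(<u_j, u_j>) where u_j is the displayed integer vector. Then <v, e_j> = <v, u_j> / sqrt(<u_j, u_j>), so |<v, e_j>|^2 = <v, u_j>^2 / <u_j, u_j>.
Coefficients: <v, e_1> = -5/sqrt(9), <v, e_2> = -16/sqrt(81), <v, e_3> = -287/sqrt(43173).
Square and sum: Σ |<v, e_j>|^2 = 102/13.
Compute ||v||^2 = v·v = 11.
Deficit = 11 − 102/13 = 41/13 ≥ 0, confirming Bessel's inequality. (The deficit equals ||v − Σ <v,e_j> e_j||^2, the squared distance from v to span{e_j}.)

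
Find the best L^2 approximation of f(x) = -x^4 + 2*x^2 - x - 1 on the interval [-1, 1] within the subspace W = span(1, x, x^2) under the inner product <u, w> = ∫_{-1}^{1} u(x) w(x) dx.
g(x) = 8*x^2/7 - x - 32/35

The best approximation g ∈ W is the orthogonal projection of f onto W. Writing g = a_0 + a_1 x + a_2 x^2, the coefficients solve the normal equations G · a = b where
  G_{ij} = <φ_i, φ_j> and b_i = <f, φ_i>, with φ_0 = 1, φ_1 = x, φ_2 = x^2.
G =
  [2, 0, 2/3]
  [0, 2/3, 0]
  [2/3, 0, 2/5],
b = (-16/15, -2/3, -16/105).
Solving gives a_0 = -32/35, a_1 = -1, a_2 = 8/7, so
  g(x) = 8*x^2/7 - x - 32/35.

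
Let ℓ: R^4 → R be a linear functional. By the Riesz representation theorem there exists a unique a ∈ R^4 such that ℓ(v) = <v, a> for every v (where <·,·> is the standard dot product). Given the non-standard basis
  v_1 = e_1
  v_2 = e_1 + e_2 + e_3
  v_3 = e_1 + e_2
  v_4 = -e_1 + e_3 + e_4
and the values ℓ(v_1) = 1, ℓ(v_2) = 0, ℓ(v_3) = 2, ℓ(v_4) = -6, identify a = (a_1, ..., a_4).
a = (1, 1, -2, -3)

Write a = (a_1, ..., a_4) in the standard basis. For each basis vector v_i, ℓ(v_i) = <v_i, a> is a linear equation in the a_j's. Collect the n equations into a matrix system V a = ℓ, where row i of V is v_i (expressed in the standard basis). Since V is invertible (lower-triangular with 1s on the diagonal, up to permutation), solve by back-substitution:
  V =
[[1, 0, 0, 0],
 [1, 1, 1, 0],
 [1, 1, 0, 0],
 [-1, 0, 1, 1]]
  V a = (1, 0, 2, -6)
Solving gives a = (1, 1, -2, -3).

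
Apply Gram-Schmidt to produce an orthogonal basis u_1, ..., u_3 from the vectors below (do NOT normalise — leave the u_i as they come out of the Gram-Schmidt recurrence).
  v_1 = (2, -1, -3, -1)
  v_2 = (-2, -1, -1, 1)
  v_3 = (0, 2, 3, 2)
Orthogonal basis:
  u_1 = (2, -1, -3, -1)
  u_2 = (-28/15, -16/15, -6/5, 14/15)
  u_3 = (9/13, 7/13, -7/26, 43/26)

Apply the Gram-Schmidt recurrence
  u_1 = v_1
  u_i = v_i − Σ_{j<i} ((v_i · u_j) / (u_j · u_j)) · u_j.

Step by step this gives:
  u_1 = (2, -1, -3, -1)
  u_2 = (-28/15, -16/15, -6/5, 14/15)
  u_3 = (9/13, 7/13, -7/26, 43/26)

Orthogonality check:
  u_2 · u_1 = 0 (should be 0)
  u_3 · u_1 = 0 (should be 0)
  u_3 · u_2 = 0 (should be 0)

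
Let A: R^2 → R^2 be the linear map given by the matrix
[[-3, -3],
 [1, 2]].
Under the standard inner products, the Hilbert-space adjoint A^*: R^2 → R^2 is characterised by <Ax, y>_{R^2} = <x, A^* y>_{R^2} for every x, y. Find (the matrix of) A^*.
A^* = A^T =
[[-3, 1],
 [-3, 2]]

For real matrices with standard dot products, the defining identity <Ax, y> = <x, A^* y> gives (Ax)^T y = x^T (A^*) y, i.e. x^T A^T y = x^T (A^*) y. Since this holds for all x, y, we must have A^* = A^T. Therefore
A^* =
[[-3, 1],
 [-3, 2]].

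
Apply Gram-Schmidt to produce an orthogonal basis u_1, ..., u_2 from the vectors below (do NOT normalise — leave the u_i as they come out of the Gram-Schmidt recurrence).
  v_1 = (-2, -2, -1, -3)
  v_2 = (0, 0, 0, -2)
Orthogonal basis:
  u_1 = (-2, -2, -1, -3)
  u_2 = (2/3, 2/3, 1/3, -1)

Apply the Gram-Schmidt recurrence
  u_1 = v_1
  u_i = v_i − Σ_{j<i} ((v_i · u_j) / (u_j · u_j)) · u_j.

Step by step this gives:
  u_1 = (-2, -2, -1, -3)
  u_2 = (2/3, 2/3, 1/3, -1)

Orthogonality check:
  u_2 · u_1 = 0 (should be 0)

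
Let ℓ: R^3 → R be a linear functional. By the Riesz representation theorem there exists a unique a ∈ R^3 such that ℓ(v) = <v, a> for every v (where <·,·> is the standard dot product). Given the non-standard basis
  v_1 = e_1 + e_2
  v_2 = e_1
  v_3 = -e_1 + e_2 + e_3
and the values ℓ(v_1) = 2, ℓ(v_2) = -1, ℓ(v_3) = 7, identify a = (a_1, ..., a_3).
a = (-1, 3, 3)

Write a = (a_1, ..., a_3) in the standard basis. For each basis vector v_i, ℓ(v_i) = <v_i, a> is a linear equation in the a_j's. Collect the n equations into a matrix system V a = ℓ, where row i of V is v_i (expressed in the standard basis). Since V is invertible (lower-triangular with 1s on the diagonal, up to permutation), solve by back-substitution:
  V =
[[1, 1, 0],
 [1, 0, 0],
 [-1, 1, 1]]
  V a = (2, -1, 7)
Solving gives a = (-1, 3, 3).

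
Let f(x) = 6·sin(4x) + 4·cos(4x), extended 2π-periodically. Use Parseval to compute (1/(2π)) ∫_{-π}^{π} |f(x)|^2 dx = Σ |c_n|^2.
Σ |c_n|^2 = 26

Expand |f|^2 and use orthogonality of {sin(nx), cos(mx)} on [-π, π]:
  ∫_{-π}^{π} sin(nx)^2 dx = π, ∫ cos(mx)^2 dx = π, and cross terms integrate to 0.
So ∫_{-π}^{π} f(x)^2 dx = 6^2 · π + 4^2 · π = (36 + 16)π.
Divide by 2π: (36 + 16)/2 = 26.
By Parseval, this equals Σ |c_n|^2.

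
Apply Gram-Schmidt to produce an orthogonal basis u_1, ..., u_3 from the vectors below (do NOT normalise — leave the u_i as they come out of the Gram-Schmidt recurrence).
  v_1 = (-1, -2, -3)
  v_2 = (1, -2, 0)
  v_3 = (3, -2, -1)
Orthogonal basis:
  u_1 = (-1, -2, -3)
  u_2 = (17/14, -11/7, 9/14)
  u_3 = (96/61, 48/61, -64/61)

Apply the Gram-Schmidt recurrence
  u_1 = v_1
  u_i = v_i − Σ_{j<i} ((v_i · u_j) / (u_j · u_j)) · u_j.

Step by step this gives:
  u_1 = (-1, -2, -3)
  u_2 = (17/14, -11/7, 9/14)
  u_3 = (96/61, 48/61, -64/61)

Orthogonality check:
  u_2 · u_1 = 0 (should be 0)
  u_3 · u_1 = 0 (should be 0)
  u_3 · u_2 = 0 (should be 0)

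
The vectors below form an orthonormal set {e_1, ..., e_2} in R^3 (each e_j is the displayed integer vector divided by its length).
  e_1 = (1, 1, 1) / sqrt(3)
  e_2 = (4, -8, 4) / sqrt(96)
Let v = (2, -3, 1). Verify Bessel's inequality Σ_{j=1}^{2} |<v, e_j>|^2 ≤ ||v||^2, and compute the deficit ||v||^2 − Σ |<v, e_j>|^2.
Σ |<v, e_j>|^2 = 27/2; ||v||^2 = 14; deficit = 1/2

Write each e_j = u_j / sqrt(<u_j, u_j>) where u_j is the displayed integer vector. Then <v, e_j> = <v, u_j> / sqrt(<u_j, u_j>), so |<v, e_j>|^2 = <v, u_j>^2 / <u_j, u_j>.
Coefficients: <v, e_1> = 0/sqrt(3), <v, e_2> = 36/sqrt(96).
Square and sum: Σ |<v, e_j>|^2 = 27/2.
Compute ||v||^2 = v·v = 14.
Deficit = 14 − 27/2 = 1/2 ≥ 0, confirming Bessel's inequality. (The deficit equals ||v − Σ <v,e_j> e_j||^2, the squared distance from v to span{e_j}.)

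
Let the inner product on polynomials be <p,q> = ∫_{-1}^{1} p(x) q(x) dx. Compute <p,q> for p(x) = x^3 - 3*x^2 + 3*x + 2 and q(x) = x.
<p,q> = 12/5

Expand the product: p(x)·q(x) = x^4 - 3*x^3 + 3*x^2 + 2*x.
∫_{-1}^{1} of each monomial x^k gives [2/(k+1) if k even, 0 if k odd]. Integrating term-by-term (or equivalently evaluating the antiderivative F(x) = x^5/5 - 3*x^4/4 + x^3 + x^2 at the endpoints):
  F(1) − F(−1) = 29/20 − (-19/20) = 12/5.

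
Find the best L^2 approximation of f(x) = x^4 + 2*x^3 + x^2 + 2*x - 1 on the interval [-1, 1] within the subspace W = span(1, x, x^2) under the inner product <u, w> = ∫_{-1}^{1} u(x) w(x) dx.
g(x) = 13*x^2/7 + 16*x/5 - 38/35

The best approximation g ∈ W is the orthogonal projection of f onto W. Writing g = a_0 + a_1 x + a_2 x^2, the coefficients solve the normal equations G · a = b where
  G_{ij} = <φ_i, φ_j> and b_i = <f, φ_i>, with φ_0 = 1, φ_1 = x, φ_2 = x^2.
G =
  [2, 0, 2/3]
  [0, 2/3, 0]
  [2/3, 0, 2/5],
b = (-14/15, 32/15, 2/105).
Solving gives a_0 = -38/35, a_1 = 16/5, a_2 = 13/7, so
  g(x) = 13*x^2/7 + 16*x/5 - 38/35.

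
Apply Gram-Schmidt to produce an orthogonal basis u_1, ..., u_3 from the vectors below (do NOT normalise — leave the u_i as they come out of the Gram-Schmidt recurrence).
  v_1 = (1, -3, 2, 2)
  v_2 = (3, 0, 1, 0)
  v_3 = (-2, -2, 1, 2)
Orthogonal basis:
  u_1 = (1, -3, 2, 2)
  u_2 = (49/18, 5/6, 4/9, -5/9)
  u_3 = (-3/31, 13/31, 9/31, 12/31)

Apply the Gram-Schmidt recurrence
  u_1 = v_1
  u_i = v_i − Σ_{j<i} ((v_i · u_j) / (u_j · u_j)) · u_j.

Step by step this gives:
  u_1 = (1, -3, 2, 2)
  u_2 = (49/18, 5/6, 4/9, -5/9)
  u_3 = (-3/31, 13/31, 9/31, 12/31)

Orthogonality check:
  u_2 · u_1 = 0 (should be 0)
  u_3 · u_1 = 0 (should be 0)
  u_3 · u_2 = 0 (should be 0)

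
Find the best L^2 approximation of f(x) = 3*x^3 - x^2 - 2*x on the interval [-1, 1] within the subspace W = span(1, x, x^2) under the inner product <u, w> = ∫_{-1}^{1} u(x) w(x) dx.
g(x) = -x^2 - x/5

The best approximation g ∈ W is the orthogonal projection of f onto W. Writing g = a_0 + a_1 x + a_2 x^2, the coefficients solve the normal equations G · a = b where
  G_{ij} = <φ_i, φ_j> and b_i = <f, φ_i>, with φ_0 = 1, φ_1 = x, φ_2 = x^2.
G =
  [2, 0, 2/3]
  [0, 2/3, 0]
  [2/3, 0, 2/5],
b = (-2/3, -2/15, -2/5).
Solving gives a_0 = 0, a_1 = -1/5, a_2 = -1, so
  g(x) = -x^2 - x/5.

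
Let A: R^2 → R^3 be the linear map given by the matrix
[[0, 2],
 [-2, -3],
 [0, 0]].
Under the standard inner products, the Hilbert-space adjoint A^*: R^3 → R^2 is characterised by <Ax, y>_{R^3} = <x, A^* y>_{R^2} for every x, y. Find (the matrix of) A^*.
A^* = A^T =
[[0, -2, 0],
 [2, -3, 0]]

For real matrices with standard dot products, the defining identity <Ax, y> = <x, A^* y> gives (Ax)^T y = x^T (A^*) y, i.e. x^T A^T y = x^T (A^*) y. Since this holds for all x, y, we must have A^* = A^T. Therefore
A^* =
[[0, -2, 0],
 [2, -3, 0]].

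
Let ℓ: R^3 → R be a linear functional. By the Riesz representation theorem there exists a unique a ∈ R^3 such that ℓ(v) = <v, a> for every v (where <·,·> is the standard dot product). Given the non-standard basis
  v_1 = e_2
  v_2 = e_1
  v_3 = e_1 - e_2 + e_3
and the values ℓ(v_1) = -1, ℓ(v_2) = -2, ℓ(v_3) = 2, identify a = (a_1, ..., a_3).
a = (-2, -1, 3)

Write a = (a_1, ..., a_3) in the standard basis. For each basis vector v_i, ℓ(v_i) = <v_i, a> is a linear equation in the a_j's. Collect the n equations into a matrix system V a = ℓ, where row i of V is v_i (expressed in the standard basis). Since V is invertible (lower-triangular with 1s on the diagonal, up to permutation), solve by back-substitution:
  V =
[[0, 1, 0],
 [1, 0, 0],
 [1, -1, 1]]
  V a = (-1, -2, 2)
Solving gives a = (-2, -1, 3).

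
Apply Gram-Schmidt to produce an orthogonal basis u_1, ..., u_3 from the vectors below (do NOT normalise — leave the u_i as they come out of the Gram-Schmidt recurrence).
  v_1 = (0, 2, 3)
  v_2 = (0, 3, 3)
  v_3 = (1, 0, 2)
Orthogonal basis:
  u_1 = (0, 2, 3)
  u_2 = (0, 9/13, -6/13)
  u_3 = (1, 0, 0)

Apply the Gram-Schmidt recurrence
  u_1 = v_1
  u_i = v_i − Σ_{j<i} ((v_i · u_j) / (u_j · u_j)) · u_j.

Step by step this gives:
  u_1 = (0, 2, 3)
  u_2 = (0, 9/13, -6/13)
  u_3 = (1, 0, 0)

Orthogonality check:
  u_2 · u_1 = 0 (should be 0)
  u_3 · u_1 = 0 (should be 0)
  u_3 · u_2 = 0 (should be 0)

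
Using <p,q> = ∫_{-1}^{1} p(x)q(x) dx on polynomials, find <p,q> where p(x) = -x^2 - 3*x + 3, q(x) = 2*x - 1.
<p,q> = -28/3

Expand the product: p(x)·q(x) = -2*x^3 - 5*x^2 + 9*x - 3.
∫_{-1}^{1} of each monomial x^k gives [2/(k+1) if k even, 0 if k odd]. Integrating term-by-term (or equivalently evaluating the antiderivative F(x) = -x^4/2 - 5*x^3/3 + 9*x^2/2 - 3*x at the endpoints):
  F(1) − F(−1) = -2/3 − (26/3) = -28/3.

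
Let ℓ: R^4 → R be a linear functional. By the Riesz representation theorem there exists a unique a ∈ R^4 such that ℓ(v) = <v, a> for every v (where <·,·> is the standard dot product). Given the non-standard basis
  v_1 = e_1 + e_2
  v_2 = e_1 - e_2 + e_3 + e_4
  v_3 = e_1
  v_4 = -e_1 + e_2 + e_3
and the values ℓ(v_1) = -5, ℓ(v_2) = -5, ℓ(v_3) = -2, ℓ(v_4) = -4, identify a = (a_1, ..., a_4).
a = (-2, -3, -3, -3)

Write a = (a_1, ..., a_4) in the standard basis. For each basis vector v_i, ℓ(v_i) = <v_i, a> is a linear equation in the a_j's. Collect the n equations into a matrix system V a = ℓ, where row i of V is v_i (expressed in the standard basis). Since V is invertible (lower-triangular with 1s on the diagonal, up to permutation), solve by back-substitution:
  V =
[[1, 1, 0, 0],
 [1, -1, 1, 1],
 [1, 0, 0, 0],
 [-1, 1, 1, 0]]
  V a = (-5, -5, -2, -4)
Solving gives a = (-2, -3, -3, -3).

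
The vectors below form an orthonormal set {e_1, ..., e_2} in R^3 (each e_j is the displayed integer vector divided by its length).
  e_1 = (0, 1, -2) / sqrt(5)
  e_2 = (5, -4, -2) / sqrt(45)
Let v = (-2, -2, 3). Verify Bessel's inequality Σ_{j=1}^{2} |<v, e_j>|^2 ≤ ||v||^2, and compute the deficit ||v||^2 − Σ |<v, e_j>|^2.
Σ |<v, e_j>|^2 = 128/9; ||v||^2 = 17; deficit = 25/9

Write each e_j = u_j / sqrt(<u_j, u_j>) where u_j is the displayed integer vector. Then <v, e_j> = <v, u_j> / sqrt(<u_j, u_j>), so |<v, e_j>|^2 = <v, u_j>^2 / <u_j, u_j>.
Coefficients: <v, e_1> = -8/sqrt(5), <v, e_2> = -8/sqrt(45).
Square and sum: Σ |<v, e_j>|^2 = 128/9.
Compute ||v||^2 = v·v = 17.
Deficit = 17 − 128/9 = 25/9 ≥ 0, confirming Bessel's inequality. (The deficit equals ||v − Σ <v,e_j> e_j||^2, the squared distance from v to span{e_j}.)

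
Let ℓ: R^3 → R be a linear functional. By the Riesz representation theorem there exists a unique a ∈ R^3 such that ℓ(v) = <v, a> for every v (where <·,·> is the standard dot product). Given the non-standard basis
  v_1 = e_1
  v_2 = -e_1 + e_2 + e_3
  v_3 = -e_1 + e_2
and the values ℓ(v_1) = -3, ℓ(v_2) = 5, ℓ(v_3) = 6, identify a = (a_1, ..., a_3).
a = (-3, 3, -1)

Write a = (a_1, ..., a_3) in the standard basis. For each basis vector v_i, ℓ(v_i) = <v_i, a> is a linear equation in the a_j's. Collect the n equations into a matrix system V a = ℓ, where row i of V is v_i (expressed in the standard basis). Since V is invertible (lower-triangular with 1s on the diagonal, up to permutation), solve by back-substitution:
  V =
[[1, 0, 0],
 [-1, 1, 1],
 [-1, 1, 0]]
  V a = (-3, 5, 6)
Solving gives a = (-3, 3, -1).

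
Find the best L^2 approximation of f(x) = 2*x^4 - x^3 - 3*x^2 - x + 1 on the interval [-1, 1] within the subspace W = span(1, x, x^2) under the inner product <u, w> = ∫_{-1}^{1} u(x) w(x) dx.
g(x) = -9*x^2/7 - 8*x/5 + 29/35

The best approximation g ∈ W is the orthogonal projection of f onto W. Writing g = a_0 + a_1 x + a_2 x^2, the coefficients solve the normal equations G · a = b where
  G_{ij} = <φ_i, φ_j> and b_i = <f, φ_i>, with φ_0 = 1, φ_1 = x, φ_2 = x^2.
G =
  [2, 0, 2/3]
  [0, 2/3, 0]
  [2/3, 0, 2/5],
b = (4/5, -16/15, 4/105).
Solving gives a_0 = 29/35, a_1 = -8/5, a_2 = -9/7, so
  g(x) = -9*x^2/7 - 8*x/5 + 29/35.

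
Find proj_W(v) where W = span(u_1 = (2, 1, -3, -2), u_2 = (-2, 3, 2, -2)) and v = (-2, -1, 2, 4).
proj_W(v) = (-66/41, -247/123, 334/123, 346/123)

Set up U = [u_1 | ... | u_2] ∈ R^(4×2). The projector onto W = col(U) is P = U (U^T U)^(-1) U^T.
Compute U^T U =
  [18, -3]
  [-3, 21],
and U^T v = (-19, -3).
Solve U^T U · c = U^T v for the coefficients: c = (-136/123, -37/123). The projection is proj_W(v) = U c.
Check: (v - proj_W(v)) · u_1 = 0  (should be 0).
Check: (v - proj_W(v)) · u_2 = 0  (should be 0).
Result: proj_W(v) = (-66/41, -247/123, 334/123, 346/123).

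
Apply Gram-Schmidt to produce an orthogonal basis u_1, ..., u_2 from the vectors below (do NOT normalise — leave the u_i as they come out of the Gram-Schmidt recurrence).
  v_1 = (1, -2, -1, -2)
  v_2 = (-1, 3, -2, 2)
Orthogonal basis:
  u_1 = (1, -2, -1, -2)
  u_2 = (-1/10, 6/5, -29/10, 1/5)

Apply the Gram-Schmidt recurrence
  u_1 = v_1
  u_i = v_i − Σ_{j<i} ((v_i · u_j) / (u_j · u_j)) · u_j.

Step by step this gives:
  u_1 = (1, -2, -1, -2)
  u_2 = (-1/10, 6/5, -29/10, 1/5)

Orthogonality check:
  u_2 · u_1 = 0 (should be 0)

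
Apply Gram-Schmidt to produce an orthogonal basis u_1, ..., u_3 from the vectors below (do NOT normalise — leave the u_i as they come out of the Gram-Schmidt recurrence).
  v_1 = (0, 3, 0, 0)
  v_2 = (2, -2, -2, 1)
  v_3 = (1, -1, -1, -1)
Orthogonal basis:
  u_1 = (0, 3, 0, 0)
  u_2 = (2, 0, -2, 1)
  u_3 = (1/3, 0, -1/3, -4/3)

Apply the Gram-Schmidt recurrence
  u_1 = v_1
  u_i = v_i − Σ_{j<i} ((v_i · u_j) / (u_j · u_j)) · u_j.

Step by step this gives:
  u_1 = (0, 3, 0, 0)
  u_2 = (2, 0, -2, 1)
  u_3 = (1/3, 0, -1/3, -4/3)

Orthogonality check:
  u_2 · u_1 = 0 (should be 0)
  u_3 · u_1 = 0 (should be 0)
  u_3 · u_2 = 0 (should be 0)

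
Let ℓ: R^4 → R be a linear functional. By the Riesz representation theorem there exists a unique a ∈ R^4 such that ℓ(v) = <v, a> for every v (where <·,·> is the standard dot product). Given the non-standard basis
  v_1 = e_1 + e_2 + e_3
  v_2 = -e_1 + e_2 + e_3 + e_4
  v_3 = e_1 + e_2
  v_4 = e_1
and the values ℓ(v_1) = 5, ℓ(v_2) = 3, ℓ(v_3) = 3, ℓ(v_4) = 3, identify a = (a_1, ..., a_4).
a = (3, 0, 2, 4)

Write a = (a_1, ..., a_4) in the standard basis. For each basis vector v_i, ℓ(v_i) = <v_i, a> is a linear equation in the a_j's. Collect the n equations into a matrix system V a = ℓ, where row i of V is v_i (expressed in the standard basis). Since V is invertible (lower-triangular with 1s on the diagonal, up to permutation), solve by back-substitution:
  V =
[[1, 1, 1, 0],
 [-1, 1, 1, 1],
 [1, 1, 0, 0],
 [1, 0, 0, 0]]
  V a = (5, 3, 3, 3)
Solving gives a = (3, 0, 2, 4).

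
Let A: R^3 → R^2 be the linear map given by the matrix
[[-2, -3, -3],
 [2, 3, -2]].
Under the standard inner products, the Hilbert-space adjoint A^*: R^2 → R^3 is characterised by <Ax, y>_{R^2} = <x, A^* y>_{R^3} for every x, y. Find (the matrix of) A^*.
A^* = A^T =
[[-2, 2],
 [-3, 3],
 [-3, -2]]

For real matrices with standard dot products, the defining identity <Ax, y> = <x, A^* y> gives (Ax)^T y = x^T (A^*) y, i.e. x^T A^T y = x^T (A^*) y. Since this holds for all x, y, we must have A^* = A^T. Therefore
A^* =
[[-2, 2],
 [-3, 3],
 [-3, -2]].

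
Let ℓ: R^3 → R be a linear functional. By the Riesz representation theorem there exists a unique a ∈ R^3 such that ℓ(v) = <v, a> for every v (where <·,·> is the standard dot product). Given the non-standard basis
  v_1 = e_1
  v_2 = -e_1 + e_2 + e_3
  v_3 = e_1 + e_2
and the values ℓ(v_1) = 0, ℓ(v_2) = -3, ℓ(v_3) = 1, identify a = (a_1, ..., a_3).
a = (0, 1, -4)

Write a = (a_1, ..., a_3) in the standard basis. For each basis vector v_i, ℓ(v_i) = <v_i, a> is a linear equation in the a_j's. Collect the n equations into a matrix system V a = ℓ, where row i of V is v_i (expressed in the standard basis). Since V is invertible (lower-triangular with 1s on the diagonal, up to permutation), solve by back-substitution:
  V =
[[1, 0, 0],
 [-1, 1, 1],
 [1, 1, 0]]
  V a = (0, -3, 1)
Solving gives a = (0, 1, -4).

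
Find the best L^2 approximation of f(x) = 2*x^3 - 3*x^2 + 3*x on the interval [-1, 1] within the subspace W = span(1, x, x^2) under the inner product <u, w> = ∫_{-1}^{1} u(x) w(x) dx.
g(x) = -3*x^2 + 21*x/5

The best approximation g ∈ W is the orthogonal projection of f onto W. Writing g = a_0 + a_1 x + a_2 x^2, the coefficients solve the normal equations G · a = b where
  G_{ij} = <φ_i, φ_j> and b_i = <f, φ_i>, with φ_0 = 1, φ_1 = x, φ_2 = x^2.
G =
  [2, 0, 2/3]
  [0, 2/3, 0]
  [2/3, 0, 2/5],
b = (-2, 14/5, -6/5).
Solving gives a_0 = 0, a_1 = 21/5, a_2 = -3, so
  g(x) = -3*x^2 + 21*x/5.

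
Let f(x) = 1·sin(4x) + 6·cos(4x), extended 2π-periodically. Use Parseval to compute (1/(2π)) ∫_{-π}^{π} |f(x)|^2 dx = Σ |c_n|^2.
Σ |c_n|^2 = 37/2

Expand |f|^2 and use orthogonality of {sin(nx), cos(mx)} on [-π, π]:
  ∫_{-π}^{π} sin(nx)^2 dx = π, ∫ cos(mx)^2 dx = π, and cross terms integrate to 0.
So ∫_{-π}^{π} f(x)^2 dx = 1^2 · π + 6^2 · π = (1 + 36)π.
Divide by 2π: (1 + 36)/2 = 37/2.
By Parseval, this equals Σ |c_n|^2.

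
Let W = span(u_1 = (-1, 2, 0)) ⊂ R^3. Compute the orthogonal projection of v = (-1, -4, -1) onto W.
proj_W(v) = (7/5, -14/5, 0)

Set up U = [u_1 | ... | u_1] ∈ R^(3×1). The projector onto W = col(U) is P = U (U^T U)^(-1) U^T.
Compute U^T U =
  [5],
and U^T v = (-7).
Solve U^T U · c = U^T v for the coefficients: c = (-7/5). The projection is proj_W(v) = U c.
Check: (v - proj_W(v)) · u_1 = 0  (should be 0).
Result: proj_W(v) = (7/5, -14/5, 0).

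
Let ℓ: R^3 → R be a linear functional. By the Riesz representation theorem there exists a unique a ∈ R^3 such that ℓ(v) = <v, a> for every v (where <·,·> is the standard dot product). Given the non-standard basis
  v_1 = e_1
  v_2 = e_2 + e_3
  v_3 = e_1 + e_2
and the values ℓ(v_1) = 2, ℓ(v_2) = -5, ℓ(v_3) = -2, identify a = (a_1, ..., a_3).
a = (2, -4, -1)

Write a = (a_1, ..., a_3) in the standard basis. For each basis vector v_i, ℓ(v_i) = <v_i, a> is a linear equation in the a_j's. Collect the n equations into a matrix system V a = ℓ, where row i of V is v_i (expressed in the standard basis). Since V is invertible (lower-triangular with 1s on the diagonal, up to permutation), solve by back-substitution:
  V =
[[1, 0, 0],
 [0, 1, 1],
 [1, 1, 0]]
  V a = (2, -5, -2)
Solving gives a = (2, -4, -1).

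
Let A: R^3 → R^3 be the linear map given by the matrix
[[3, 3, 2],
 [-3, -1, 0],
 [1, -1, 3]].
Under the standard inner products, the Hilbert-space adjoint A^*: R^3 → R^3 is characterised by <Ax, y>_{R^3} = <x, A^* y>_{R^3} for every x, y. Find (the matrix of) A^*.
A^* = A^T =
[[3, -3, 1],
 [3, -1, -1],
 [2, 0, 3]]

For real matrices with standard dot products, the defining identity <Ax, y> = <x, A^* y> gives (Ax)^T y = x^T (A^*) y, i.e. x^T A^T y = x^T (A^*) y. Since this holds for all x, y, we must have A^* = A^T. Therefore
A^* =
[[3, -3, 1],
 [3, -1, -1],
 [2, 0, 3]].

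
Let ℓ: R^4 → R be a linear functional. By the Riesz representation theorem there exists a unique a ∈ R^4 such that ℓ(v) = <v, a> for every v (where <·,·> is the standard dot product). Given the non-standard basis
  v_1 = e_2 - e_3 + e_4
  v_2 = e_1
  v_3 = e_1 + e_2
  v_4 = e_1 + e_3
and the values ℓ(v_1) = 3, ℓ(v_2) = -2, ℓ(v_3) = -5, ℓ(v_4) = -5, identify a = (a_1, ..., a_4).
a = (-2, -3, -3, 3)

Write a = (a_1, ..., a_4) in the standard basis. For each basis vector v_i, ℓ(v_i) = <v_i, a> is a linear equation in the a_j's. Collect the n equations into a matrix system V a = ℓ, where row i of V is v_i (expressed in the standard basis). Since V is invertible (lower-triangular with 1s on the diagonal, up to permutation), solve by back-substitution:
  V =
[[0, 1, -1, 1],
 [1, 0, 0, 0],
 [1, 1, 0, 0],
 [1, 0, 1, 0]]
  V a = (3, -2, -5, -5)
Solving gives a = (-2, -3, -3, 3).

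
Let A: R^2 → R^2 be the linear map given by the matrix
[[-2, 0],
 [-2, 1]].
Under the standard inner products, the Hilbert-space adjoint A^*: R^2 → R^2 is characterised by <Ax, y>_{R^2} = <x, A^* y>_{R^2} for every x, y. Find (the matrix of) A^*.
A^* = A^T =
[[-2, -2],
 [0, 1]]

For real matrices with standard dot products, the defining identity <Ax, y> = <x, A^* y> gives (Ax)^T y = x^T (A^*) y, i.e. x^T A^T y = x^T (A^*) y. Since this holds for all x, y, we must have A^* = A^T. Therefore
A^* =
[[-2, -2],
 [0, 1]].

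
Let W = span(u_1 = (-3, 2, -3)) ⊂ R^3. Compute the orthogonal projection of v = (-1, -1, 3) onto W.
proj_W(v) = (12/11, -8/11, 12/11)

Set up U = [u_1 | ... | u_1] ∈ R^(3×1). The projector onto W = col(U) is P = U (U^T U)^(-1) U^T.
Compute U^T U =
  [22],
and U^T v = (-8).
Solve U^T U · c = U^T v for the coefficients: c = (-4/11). The projection is proj_W(v) = U c.
Check: (v - proj_W(v)) · u_1 = 0  (should be 0).
Result: proj_W(v) = (12/11, -8/11, 12/11).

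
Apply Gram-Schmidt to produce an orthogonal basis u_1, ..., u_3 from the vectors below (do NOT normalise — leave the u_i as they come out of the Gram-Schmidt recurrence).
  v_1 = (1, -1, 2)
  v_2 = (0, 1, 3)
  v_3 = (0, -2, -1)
Orthogonal basis:
  u_1 = (1, -1, 2)
  u_2 = (-5/6, 11/6, 4/3)
  u_3 = (-5/7, -3/7, 1/7)

Apply the Gram-Schmidt recurrence
  u_1 = v_1
  u_i = v_i − Σ_{j<i} ((v_i · u_j) / (u_j · u_j)) · u_j.

Step by step this gives:
  u_1 = (1, -1, 2)
  u_2 = (-5/6, 11/6, 4/3)
  u_3 = (-5/7, -3/7, 1/7)

Orthogonality check:
  u_2 · u_1 = 0 (should be 0)
  u_3 · u_1 = 0 (should be 0)
  u_3 · u_2 = 0 (should be 0)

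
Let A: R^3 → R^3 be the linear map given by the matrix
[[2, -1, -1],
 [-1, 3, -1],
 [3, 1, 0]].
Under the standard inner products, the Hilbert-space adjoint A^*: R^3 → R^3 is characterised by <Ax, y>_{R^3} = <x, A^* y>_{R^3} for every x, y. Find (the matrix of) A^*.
A^* = A^T =
[[2, -1, 3],
 [-1, 3, 1],
 [-1, -1, 0]]

For real matrices with standard dot products, the defining identity <Ax, y> = <x, A^* y> gives (Ax)^T y = x^T (A^*) y, i.e. x^T A^T y = x^T (A^*) y. Since this holds for all x, y, we must have A^* = A^T. Therefore
A^* =
[[2, -1, 3],
 [-1, 3, 1],
 [-1, -1, 0]].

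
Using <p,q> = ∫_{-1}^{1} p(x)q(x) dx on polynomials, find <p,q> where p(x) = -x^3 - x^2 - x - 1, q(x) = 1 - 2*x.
<p,q> = -8/15

Expand the product: p(x)·q(x) = 2*x^4 + x^3 + x^2 + x - 1.
∫_{-1}^{1} of each monomial x^k gives [2/(k+1) if k even, 0 if k odd]. Integrating term-by-term (or equivalently evaluating the antiderivative F(x) = 2*x^5/5 + x^4/4 + x^3/3 + x^2/2 - x at the endpoints):
  F(1) − F(−1) = 29/60 − (61/60) = -8/15.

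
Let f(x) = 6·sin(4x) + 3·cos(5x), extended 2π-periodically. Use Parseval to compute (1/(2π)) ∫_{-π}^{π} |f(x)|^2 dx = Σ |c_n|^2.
Σ |c_n|^2 = 45/2

Expand |f|^2 and use orthogonality of {sin(nx), cos(mx)} on [-π, π]:
  ∫_{-π}^{π} sin(nx)^2 dx = π, ∫ cos(mx)^2 dx = π, and cross terms integrate to 0.
So ∫_{-π}^{π} f(x)^2 dx = 6^2 · π + 3^2 · π = (36 + 9)π.
Divide by 2π: (36 + 9)/2 = 45/2.
By Parseval, this equals Σ |c_n|^2.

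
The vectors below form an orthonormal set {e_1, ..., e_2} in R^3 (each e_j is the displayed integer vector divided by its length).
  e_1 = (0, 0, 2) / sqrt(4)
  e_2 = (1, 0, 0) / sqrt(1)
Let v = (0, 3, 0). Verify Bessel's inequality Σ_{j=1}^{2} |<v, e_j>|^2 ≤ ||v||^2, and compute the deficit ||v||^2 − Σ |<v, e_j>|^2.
Σ |<v, e_j>|^2 = 0; ||v||^2 = 9; deficit = 9

Write each e_j = u_j / sqrt(<u_j, u_j>) where u_j is the displayed integer vector. Then <v, e_j> = <v, u_j> / sqrt(<u_j, u_j>), so |<v, e_j>|^2 = <v, u_j>^2 / <u_j, u_j>.
Coefficients: <v, e_1> = 0/sqrt(4), <v, e_2> = 0/sqrt(1).
Square and sum: Σ |<v, e_j>|^2 = 0.
Compute ||v||^2 = v·v = 9.
Deficit = 9 − 0 = 9 ≥ 0, confirming Bessel's inequality. (The deficit equals ||v − Σ <v,e_j> e_j||^2, the squared distance from v to span{e_j}.)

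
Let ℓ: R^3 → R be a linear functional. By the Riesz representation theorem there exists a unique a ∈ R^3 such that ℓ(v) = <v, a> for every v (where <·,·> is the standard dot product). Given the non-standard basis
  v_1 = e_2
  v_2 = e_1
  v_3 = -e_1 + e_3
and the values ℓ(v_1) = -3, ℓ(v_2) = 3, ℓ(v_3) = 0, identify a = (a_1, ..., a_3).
a = (3, -3, 3)

Write a = (a_1, ..., a_3) in the standard basis. For each basis vector v_i, ℓ(v_i) = <v_i, a> is a linear equation in the a_j's. Collect the n equations into a matrix system V a = ℓ, where row i of V is v_i (expressed in the standard basis). Since V is invertible (lower-triangular with 1s on the diagonal, up to permutation), solve by back-substitution:
  V =
[[0, 1, 0],
 [1, 0, 0],
 [-1, 0, 1]]
  V a = (-3, 3, 0)
Solving gives a = (3, -3, 3).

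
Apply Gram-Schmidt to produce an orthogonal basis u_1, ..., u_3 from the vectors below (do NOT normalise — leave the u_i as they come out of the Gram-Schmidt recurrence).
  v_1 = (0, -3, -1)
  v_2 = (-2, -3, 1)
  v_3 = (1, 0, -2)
Orthogonal basis:
  u_1 = (0, -3, -1)
  u_2 = (-2, -3/5, 9/5)
  u_3 = (-9/19, 3/19, -9/19)

Apply the Gram-Schmidt recurrence
  u_1 = v_1
  u_i = v_i − Σ_{j<i} ((v_i · u_j) / (u_j · u_j)) · u_j.

Step by step this gives:
  u_1 = (0, -3, -1)
  u_2 = (-2, -3/5, 9/5)
  u_3 = (-9/19, 3/19, -9/19)

Orthogonality check:
  u_2 · u_1 = 0 (should be 0)
  u_3 · u_1 = 0 (should be 0)
  u_3 · u_2 = 0 (should be 0)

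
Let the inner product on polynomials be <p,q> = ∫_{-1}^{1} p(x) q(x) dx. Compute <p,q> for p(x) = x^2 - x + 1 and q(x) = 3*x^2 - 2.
<p,q> = -32/15

Expand the product: p(x)·q(x) = 3*x^4 - 3*x^3 + x^2 + 2*x - 2.
∫_{-1}^{1} of each monomial x^k gives [2/(k+1) if k even, 0 if k odd]. Integrating term-by-term (or equivalently evaluating the antiderivative F(x) = 3*x^5/5 - 3*x^4/4 + x^3/3 + x^2 - 2*x at the endpoints):
  F(1) − F(−1) = -49/60 − (79/60) = -32/15.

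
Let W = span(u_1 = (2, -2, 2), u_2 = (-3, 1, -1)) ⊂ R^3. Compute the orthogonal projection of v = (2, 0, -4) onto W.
proj_W(v) = (2, 2, -2)

Set up U = [u_1 | ... | u_2] ∈ R^(3×2). The projector onto W = col(U) is P = U (U^T U)^(-1) U^T.
Compute U^T U =
  [12, -10]
  [-10, 11],
and U^T v = (-4, -2).
Solve U^T U · c = U^T v for the coefficients: c = (-2, -2). The projection is proj_W(v) = U c.
Check: (v - proj_W(v)) · u_1 = 0  (should be 0).
Check: (v - proj_W(v)) · u_2 = 0  (should be 0).
Result: proj_W(v) = (2, 2, -2).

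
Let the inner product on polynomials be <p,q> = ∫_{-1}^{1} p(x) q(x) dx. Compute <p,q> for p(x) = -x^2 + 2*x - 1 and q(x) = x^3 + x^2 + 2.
<p,q> = -28/5

Expand the product: p(x)·q(x) = -x^5 + x^4 + x^3 - 3*x^2 + 4*x - 2.
∫_{-1}^{1} of each monomial x^k gives [2/(k+1) if k even, 0 if k odd]. Integrating term-by-term (or equivalently evaluating the antiderivative F(x) = -x^6/6 + x^5/5 + x^4/4 - x^3 + 2*x^2 - 2*x at the endpoints):
  F(1) − F(−1) = -43/60 − (293/60) = -28/5.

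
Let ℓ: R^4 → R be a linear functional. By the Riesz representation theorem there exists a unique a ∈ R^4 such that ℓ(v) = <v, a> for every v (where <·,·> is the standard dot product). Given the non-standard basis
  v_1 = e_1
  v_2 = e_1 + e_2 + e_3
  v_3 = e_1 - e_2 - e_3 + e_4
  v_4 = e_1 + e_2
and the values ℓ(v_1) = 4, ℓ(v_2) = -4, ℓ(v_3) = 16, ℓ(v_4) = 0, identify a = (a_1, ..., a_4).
a = (4, -4, -4, 4)

Write a = (a_1, ..., a_4) in the standard basis. For each basis vector v_i, ℓ(v_i) = <v_i, a> is a linear equation in the a_j's. Collect the n equations into a matrix system V a = ℓ, where row i of V is v_i (expressed in the standard basis). Since V is invertible (lower-triangular with 1s on the diagonal, up to permutation), solve by back-substitution:
  V =
[[1, 0, 0, 0],
 [1, 1, 1, 0],
 [1, -1, -1, 1],
 [1, 1, 0, 0]]
  V a = (4, -4, 16, 0)
Solving gives a = (4, -4, -4, 4).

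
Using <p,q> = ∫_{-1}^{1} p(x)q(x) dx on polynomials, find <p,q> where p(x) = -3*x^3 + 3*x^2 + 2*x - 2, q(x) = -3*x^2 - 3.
<p,q> = 32/5

Expand the product: p(x)·q(x) = 9*x^5 - 9*x^4 + 3*x^3 - 3*x^2 - 6*x + 6.
∫_{-1}^{1} of each monomial x^k gives [2/(k+1) if k even, 0 if k odd]. Integrating term-by-term (or equivalently evaluating the antiderivative F(x) = 3*x^6/2 - 9*x^5/5 + 3*x^4/4 - x^3 - 3*x^2 + 6*x at the endpoints):
  F(1) − F(−1) = 49/20 − (-79/20) = 32/5.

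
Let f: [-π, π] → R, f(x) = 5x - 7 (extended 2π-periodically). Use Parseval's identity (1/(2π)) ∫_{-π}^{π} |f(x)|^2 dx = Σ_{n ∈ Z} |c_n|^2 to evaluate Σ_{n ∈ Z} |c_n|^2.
Σ |c_n|^2 = 25π^2/3 + 49

Expand and integrate term by term over [-π, π]:
  ∫ (5x)^2 dx = 25·(2π^3/3); ∫ 2·5·(-7)·x dx = 0 (odd integrand); ∫ (-7)^2 dx = 49·2π.
So (1/(2π)) ∫_{-π}^{π} (5x - 7)^2 dx = 25π^2/3 + 49 = 25π^2/3 + 49.
Parseval ⇒ Σ |c_n|^2 = 25π^2/3 + 49.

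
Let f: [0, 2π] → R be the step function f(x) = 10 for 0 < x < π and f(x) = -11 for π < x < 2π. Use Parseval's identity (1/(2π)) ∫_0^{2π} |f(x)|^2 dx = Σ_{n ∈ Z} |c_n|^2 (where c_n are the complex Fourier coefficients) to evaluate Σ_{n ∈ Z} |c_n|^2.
Σ |c_n|^2 = 221/2

Parseval equates the L^2 energy of f (normalised by 1/(2π)) with the ℓ^2 sum of its Fourier coefficients: (1/(2π)) ∫_0^{2π} |f|^2 = Σ |c_n|^2.
Compute the left side: (1/(2π)) [∫_0^π 10^2 dx + ∫_π^{2π} (-11)^2 dx] = (1/(2π)) · (100π + 121π) = (100 + 121)/2 = 221/2.
So Σ_{n ∈ Z} |c_n|^2 = 221/2.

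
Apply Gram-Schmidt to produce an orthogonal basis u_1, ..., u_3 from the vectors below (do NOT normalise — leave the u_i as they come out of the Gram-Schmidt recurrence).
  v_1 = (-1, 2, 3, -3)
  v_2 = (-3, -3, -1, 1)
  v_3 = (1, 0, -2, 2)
Orthogonal basis:
  u_1 = (-1, 2, 3, -3)
  u_2 = (-78/23, -51/23, 4/23, -4/23)
  u_3 = (-154/379, 220/379, -99/379, 99/379)

Apply the Gram-Schmidt recurrence
  u_1 = v_1
  u_i = v_i − Σ_{j<i} ((v_i · u_j) / (u_j · u_j)) · u_j.

Step by step this gives:
  u_1 = (-1, 2, 3, -3)
  u_2 = (-78/23, -51/23, 4/23, -4/23)
  u_3 = (-154/379, 220/379, -99/379, 99/379)

Orthogonality check:
  u_2 · u_1 = 0 (should be 0)
  u_3 · u_1 = 0 (should be 0)
  u_3 · u_2 = 0 (should be 0)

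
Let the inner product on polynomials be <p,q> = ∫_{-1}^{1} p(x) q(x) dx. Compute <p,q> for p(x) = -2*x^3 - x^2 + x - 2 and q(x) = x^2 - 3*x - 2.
<p,q> = 8

Expand the product: p(x)·q(x) = -2*x^5 + 5*x^4 + 8*x^3 - 3*x^2 + 4*x + 4.
∫_{-1}^{1} of each monomial x^k gives [2/(k+1) if k even, 0 if k odd]. Integrating term-by-term (or equivalently evaluating the antiderivative F(x) = -x^6/3 + x^5 + 2*x^4 - x^3 + 2*x^2 + 4*x at the endpoints):
  F(1) − F(−1) = 23/3 − (-1/3) = 8.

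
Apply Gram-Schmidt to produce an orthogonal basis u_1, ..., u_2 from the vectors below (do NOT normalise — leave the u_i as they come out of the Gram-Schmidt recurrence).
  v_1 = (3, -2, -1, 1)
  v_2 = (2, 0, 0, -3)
Orthogonal basis:
  u_1 = (3, -2, -1, 1)
  u_2 = (7/5, 2/5, 1/5, -16/5)

Apply the Gram-Schmidt recurrence
  u_1 = v_1
  u_i = v_i − Σ_{j<i} ((v_i · u_j) / (u_j · u_j)) · u_j.

Step by step this gives:
  u_1 = (3, -2, -1, 1)
  u_2 = (7/5, 2/5, 1/5, -16/5)

Orthogonality check:
  u_2 · u_1 = 0 (should be 0)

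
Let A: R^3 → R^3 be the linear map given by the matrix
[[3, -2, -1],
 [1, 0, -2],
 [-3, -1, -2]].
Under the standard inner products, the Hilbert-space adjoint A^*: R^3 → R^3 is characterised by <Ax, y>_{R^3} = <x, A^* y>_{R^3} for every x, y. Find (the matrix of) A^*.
A^* = A^T =
[[3, 1, -3],
 [-2, 0, -1],
 [-1, -2, -2]]

For real matrices with standard dot products, the defining identity <Ax, y> = <x, A^* y> gives (Ax)^T y = x^T (A^*) y, i.e. x^T A^T y = x^T (A^*) y. Since this holds for all x, y, we must have A^* = A^T. Therefore
A^* =
[[3, 1, -3],
 [-2, 0, -1],
 [-1, -2, -2]].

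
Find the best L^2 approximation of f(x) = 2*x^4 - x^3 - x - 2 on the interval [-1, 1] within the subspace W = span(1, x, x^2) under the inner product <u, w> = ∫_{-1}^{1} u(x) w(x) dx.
g(x) = 12*x^2/7 - 8*x/5 - 76/35

The best approximation g ∈ W is the orthogonal projection of f onto W. Writing g = a_0 + a_1 x + a_2 x^2, the coefficients solve the normal equations G · a = b where
  G_{ij} = <φ_i, φ_j> and b_i = <f, φ_i>, with φ_0 = 1, φ_1 = x, φ_2 = x^2.
G =
  [2, 0, 2/3]
  [0, 2/3, 0]
  [2/3, 0, 2/5],
b = (-16/5, -16/15, -16/21).
Solving gives a_0 = -76/35, a_1 = -8/5, a_2 = 12/7, so
  g(x) = 12*x^2/7 - 8*x/5 - 76/35.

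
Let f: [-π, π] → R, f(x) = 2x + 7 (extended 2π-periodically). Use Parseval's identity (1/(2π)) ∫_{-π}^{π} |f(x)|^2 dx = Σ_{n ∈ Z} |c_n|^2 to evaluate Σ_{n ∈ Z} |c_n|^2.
Σ |c_n|^2 = 4π^2/3 + 49

Expand and integrate term by term over [-π, π]:
  ∫ (2x)^2 dx = 4·(2π^3/3); ∫ 2·2·(7)·x dx = 0 (odd integrand); ∫ 7^2 dx = 49·2π.
So (1/(2π)) ∫_{-π}^{π} (2x + 7)^2 dx = 4π^2/3 + 49 = 4π^2/3 + 49.
Parseval ⇒ Σ |c_n|^2 = 4π^2/3 + 49.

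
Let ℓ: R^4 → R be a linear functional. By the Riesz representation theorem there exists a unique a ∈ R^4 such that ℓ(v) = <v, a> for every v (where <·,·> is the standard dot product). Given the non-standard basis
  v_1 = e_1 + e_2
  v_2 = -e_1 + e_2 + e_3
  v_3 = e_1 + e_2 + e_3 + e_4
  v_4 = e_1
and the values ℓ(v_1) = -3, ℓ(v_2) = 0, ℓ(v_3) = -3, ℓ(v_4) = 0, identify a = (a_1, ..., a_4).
a = (0, -3, 3, -3)

Write a = (a_1, ..., a_4) in the standard basis. For each basis vector v_i, ℓ(v_i) = <v_i, a> is a linear equation in the a_j's. Collect the n equations into a matrix system V a = ℓ, where row i of V is v_i (expressed in the standard basis). Since V is invertible (lower-triangular with 1s on the diagonal, up to permutation), solve by back-substitution:
  V =
[[1, 1, 0, 0],
 [-1, 1, 1, 0],
 [1, 1, 1, 1],
 [1, 0, 0, 0]]
  V a = (-3, 0, -3, 0)
Solving gives a = (0, -3, 3, -3).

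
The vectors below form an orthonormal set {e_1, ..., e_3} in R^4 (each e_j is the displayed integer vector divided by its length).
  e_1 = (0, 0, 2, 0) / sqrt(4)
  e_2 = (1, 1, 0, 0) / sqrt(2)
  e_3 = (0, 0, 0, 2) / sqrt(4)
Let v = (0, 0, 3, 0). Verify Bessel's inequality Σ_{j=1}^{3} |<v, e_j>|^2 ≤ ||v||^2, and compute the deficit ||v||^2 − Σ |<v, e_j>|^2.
Σ |<v, e_j>|^2 = 9; ||v||^2 = 9; deficit = 0

Write each e_j = u_j / sqrt(<u_j, u_j>) where u_j is the displayed integer vector. Then <v, e_j> = <v, u_j> / sqrt(<u_j, u_j>), so |<v, e_j>|^2 = <v, u_j>^2 / <u_j, u_j>.
Coefficients: <v, e_1> = 6/sqrt(4), <v, e_2> = 0/sqrt(2), <v, e_3> = 0/sqrt(4).
Square and sum: Σ |<v, e_j>|^2 = 9.
Compute ||v||^2 = v·v = 9.
Deficit = 9 − 9 = 0 ≥ 0, confirming Bessel's inequality. (The deficit equals ||v − Σ <v,e_j> e_j||^2, the squared distance from v to span{e_j}.)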